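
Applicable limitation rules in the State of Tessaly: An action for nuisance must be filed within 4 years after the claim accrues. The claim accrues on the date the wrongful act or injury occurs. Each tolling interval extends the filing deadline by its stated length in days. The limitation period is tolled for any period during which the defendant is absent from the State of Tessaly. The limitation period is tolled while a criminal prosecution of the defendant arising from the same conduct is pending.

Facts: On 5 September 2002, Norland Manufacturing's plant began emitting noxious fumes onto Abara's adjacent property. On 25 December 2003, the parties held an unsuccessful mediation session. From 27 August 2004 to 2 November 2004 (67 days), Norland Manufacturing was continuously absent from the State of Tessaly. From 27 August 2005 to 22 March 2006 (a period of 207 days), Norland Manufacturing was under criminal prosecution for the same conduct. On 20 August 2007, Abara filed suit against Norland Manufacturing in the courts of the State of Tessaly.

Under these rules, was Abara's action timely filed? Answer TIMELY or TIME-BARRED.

TIME-BARRED

The claim accrued on 5 September 2002, the date of the act.
Adding the 4 years base period to 5 September 2002 gives a deadline of 5 September 2006, before any tolling.
The period was tolled for 67 days by the defendant's absence from the jurisdiction (27 August 2004 to 2 November 2004), pushing the deadline to 11 November 2006.
The pending criminal prosecution from 27 August 2005 to 22 March 2006 tolled the period for 207 days, extending the deadline to 6 June 2007.
The other events in the timeline have no effect on the limitation period under the stated rules.
Filing on 20 August 2007 missed the 6 June 2007 deadline — the action is time-barred.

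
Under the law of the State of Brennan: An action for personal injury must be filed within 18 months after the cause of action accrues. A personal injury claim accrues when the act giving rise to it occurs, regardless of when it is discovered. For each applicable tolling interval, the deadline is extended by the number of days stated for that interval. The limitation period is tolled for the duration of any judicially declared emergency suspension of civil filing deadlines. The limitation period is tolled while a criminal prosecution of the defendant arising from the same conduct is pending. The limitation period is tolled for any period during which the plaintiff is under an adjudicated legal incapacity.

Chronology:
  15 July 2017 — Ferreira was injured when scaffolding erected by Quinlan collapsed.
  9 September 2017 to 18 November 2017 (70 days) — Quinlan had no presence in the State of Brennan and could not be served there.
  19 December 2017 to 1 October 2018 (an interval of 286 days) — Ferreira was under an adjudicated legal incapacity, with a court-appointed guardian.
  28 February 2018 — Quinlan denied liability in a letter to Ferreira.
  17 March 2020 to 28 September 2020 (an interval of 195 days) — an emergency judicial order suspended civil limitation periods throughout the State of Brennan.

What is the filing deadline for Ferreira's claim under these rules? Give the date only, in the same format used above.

28 October 2019

The limitation period began to run on 15 July 2017.
18 months from 15 July 2017 is 15 January 2019.
The plaintiff's legal incapacity from 19 December 2017 to 1 October 2018 tolled the period for 286 days, extending the deadline to 28 October 2019.
The emergency suspension of filing deadlines from 17 March 2020 to 28 September 2020 began after the period had already run on 28 October 2019, so it has no tolling effect.
Although the defendant's absence ran from 9 September 2017 to 18 November 2017, the stated rules do not make that a tolling event, so it is disregarded.
Nothing else in the chronology tolls or restarts the period.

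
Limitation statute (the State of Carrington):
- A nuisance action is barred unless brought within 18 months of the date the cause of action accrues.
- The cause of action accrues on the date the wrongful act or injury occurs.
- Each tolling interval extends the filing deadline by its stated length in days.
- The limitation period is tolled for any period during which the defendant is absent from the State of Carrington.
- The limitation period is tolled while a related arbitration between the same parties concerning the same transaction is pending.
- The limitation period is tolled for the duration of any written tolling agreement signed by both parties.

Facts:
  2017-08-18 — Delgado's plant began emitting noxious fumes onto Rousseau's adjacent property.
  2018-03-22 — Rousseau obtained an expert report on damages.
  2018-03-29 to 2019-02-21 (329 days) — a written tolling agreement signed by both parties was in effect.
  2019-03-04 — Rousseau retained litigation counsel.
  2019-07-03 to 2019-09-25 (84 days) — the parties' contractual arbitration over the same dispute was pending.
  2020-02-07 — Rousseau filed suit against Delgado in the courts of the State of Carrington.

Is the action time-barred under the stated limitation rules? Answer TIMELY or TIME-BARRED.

TIMELY

The limitation period began to run on 2017-08-18.
Adding the 18 months base period to 2017-08-18 gives a deadline of 2019-02-18, before any tolling.
The period was tolled for 329 days by the written tolling agreement (2018-03-29 to 2019-02-21), pushing the deadline to 2020-01-13.
The period was tolled for 84 days by the pending related arbitration (2019-07-03 to 2019-09-25), pushing the deadline to 2020-04-06.
None of the other events listed affects the running of the period under the stated rules.
The 2020-02-07 filing precedes the 2020-04-06 deadline; the claim is timely.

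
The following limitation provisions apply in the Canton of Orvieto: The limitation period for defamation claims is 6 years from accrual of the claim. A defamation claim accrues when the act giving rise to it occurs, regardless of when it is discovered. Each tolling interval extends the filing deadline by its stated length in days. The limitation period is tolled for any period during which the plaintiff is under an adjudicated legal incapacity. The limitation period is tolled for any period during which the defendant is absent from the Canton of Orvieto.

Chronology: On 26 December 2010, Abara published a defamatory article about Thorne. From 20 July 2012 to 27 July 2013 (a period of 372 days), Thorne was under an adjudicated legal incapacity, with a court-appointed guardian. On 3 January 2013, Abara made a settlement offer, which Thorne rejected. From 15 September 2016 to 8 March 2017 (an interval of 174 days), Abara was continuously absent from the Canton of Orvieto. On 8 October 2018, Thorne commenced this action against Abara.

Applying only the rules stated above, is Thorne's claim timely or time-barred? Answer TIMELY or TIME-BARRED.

TIME-BARRED

The claim accrued on 26 December 2010, when the wrongful act occurred.
The untolled deadline — 6 years after 26 December 2010 — is 26 December 2016.
Because the plaintiff's legal incapacity ran from 20 July 2012 to 27 July 2013, the deadline is extended by 372 days to 2 January 2018.
The period was tolled for 174 days by the defendant's absence from the jurisdiction (15 September 2016 to 8 March 2017), pushing the deadline to 25 June 2018.
Nothing else in the chronology tolls or restarts the period.
Filing on 8 October 2018 missed the 25 June 2018 deadline — the action is time-barred.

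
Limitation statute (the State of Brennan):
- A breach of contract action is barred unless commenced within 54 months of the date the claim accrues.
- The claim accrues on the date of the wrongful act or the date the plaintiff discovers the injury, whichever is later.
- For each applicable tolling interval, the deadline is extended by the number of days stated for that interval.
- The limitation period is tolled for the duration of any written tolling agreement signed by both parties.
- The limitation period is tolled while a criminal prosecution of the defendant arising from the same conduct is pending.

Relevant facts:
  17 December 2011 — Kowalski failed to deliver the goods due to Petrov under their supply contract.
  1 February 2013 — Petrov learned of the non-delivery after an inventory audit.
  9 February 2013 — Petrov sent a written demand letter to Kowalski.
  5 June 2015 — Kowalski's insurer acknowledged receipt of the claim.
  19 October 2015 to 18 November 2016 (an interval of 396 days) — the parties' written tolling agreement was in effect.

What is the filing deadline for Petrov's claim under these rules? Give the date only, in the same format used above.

The claim accrued on 1 February 2013 — the later of the 17 December 2011 act and the 1 February 2013 discovery.
The untolled deadline — 54 months after 1 February 2013 — is 1 August 2017.
Because the written tolling agreement ran from 19 October 2015 to 18 November 2016, the deadline is extended by 396 days to 1 September 2018.
Nothing else in the chronology tolls or restarts the period.

1 September 2018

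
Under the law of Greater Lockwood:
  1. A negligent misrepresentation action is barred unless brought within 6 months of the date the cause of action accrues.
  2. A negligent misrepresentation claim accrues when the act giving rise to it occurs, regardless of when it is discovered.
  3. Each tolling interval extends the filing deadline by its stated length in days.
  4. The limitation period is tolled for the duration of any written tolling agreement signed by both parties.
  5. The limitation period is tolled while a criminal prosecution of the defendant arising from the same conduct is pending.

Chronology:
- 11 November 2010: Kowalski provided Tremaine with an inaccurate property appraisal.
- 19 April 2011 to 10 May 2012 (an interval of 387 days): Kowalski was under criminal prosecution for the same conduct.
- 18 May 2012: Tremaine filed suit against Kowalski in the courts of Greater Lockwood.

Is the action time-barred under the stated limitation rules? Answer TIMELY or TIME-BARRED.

The limitation period began to run on 11 November 2010.
6 months from 11 November 2010 is 11 May 2011.
The period was tolled for 387 days by the pending criminal prosecution (19 April 2011 to 10 May 2012), pushing the deadline to 1 June 2012.
The 18 May 2012 filing precedes the 1 June 2012 deadline; the claim is timely.

TIMELY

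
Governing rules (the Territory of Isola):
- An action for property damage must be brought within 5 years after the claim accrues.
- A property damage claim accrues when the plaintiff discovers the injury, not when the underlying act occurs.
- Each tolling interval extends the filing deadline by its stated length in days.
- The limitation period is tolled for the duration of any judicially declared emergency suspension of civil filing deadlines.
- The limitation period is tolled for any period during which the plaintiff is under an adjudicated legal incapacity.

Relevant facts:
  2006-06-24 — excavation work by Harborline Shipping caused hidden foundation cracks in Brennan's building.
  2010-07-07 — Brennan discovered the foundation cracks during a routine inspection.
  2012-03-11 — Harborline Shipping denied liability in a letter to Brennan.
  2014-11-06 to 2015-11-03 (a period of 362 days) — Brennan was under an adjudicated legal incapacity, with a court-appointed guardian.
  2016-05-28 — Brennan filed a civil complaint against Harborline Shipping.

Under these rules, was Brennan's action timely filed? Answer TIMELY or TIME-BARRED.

TIMELY

Accrual is tied to discovery, so the period began on 2010-07-07 rather than on 2006-06-24 when the act occurred.
The untolled deadline — 5 years after 2010-07-07 — is 2015-07-07.
Because the plaintiff's legal incapacity ran from 2014-11-06 to 2015-11-03, the deadline is extended by 362 days to 2016-07-03.
None of the other events listed affects the running of the period under the stated rules.
Filing on 2016-05-28 beat the 2016-07-03 deadline — the action is timely.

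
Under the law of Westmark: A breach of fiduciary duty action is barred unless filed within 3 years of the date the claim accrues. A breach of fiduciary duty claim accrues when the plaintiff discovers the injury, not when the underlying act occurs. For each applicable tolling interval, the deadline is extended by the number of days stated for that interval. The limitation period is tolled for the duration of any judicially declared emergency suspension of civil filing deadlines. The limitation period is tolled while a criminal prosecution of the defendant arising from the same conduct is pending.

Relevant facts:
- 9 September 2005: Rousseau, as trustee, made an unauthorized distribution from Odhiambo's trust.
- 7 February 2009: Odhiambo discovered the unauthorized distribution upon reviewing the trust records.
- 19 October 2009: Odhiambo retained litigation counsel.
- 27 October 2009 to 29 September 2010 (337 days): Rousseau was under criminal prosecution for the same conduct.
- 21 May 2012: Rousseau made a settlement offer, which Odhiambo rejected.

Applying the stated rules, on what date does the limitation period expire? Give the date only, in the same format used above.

Under the discovery rule, the claim accrued on 7 February 2009, when Odhiambo discovered the injury — not on the 9 September 2005 date of the underlying act.
3 years from 7 February 2009 is 7 February 2012.
The pending criminal prosecution from 27 October 2009 to 29 September 2010 tolled the period for 337 days, extending the deadline to 9 January 2013.
Nothing else in the chronology tolls or restarts the period.

9 January 2013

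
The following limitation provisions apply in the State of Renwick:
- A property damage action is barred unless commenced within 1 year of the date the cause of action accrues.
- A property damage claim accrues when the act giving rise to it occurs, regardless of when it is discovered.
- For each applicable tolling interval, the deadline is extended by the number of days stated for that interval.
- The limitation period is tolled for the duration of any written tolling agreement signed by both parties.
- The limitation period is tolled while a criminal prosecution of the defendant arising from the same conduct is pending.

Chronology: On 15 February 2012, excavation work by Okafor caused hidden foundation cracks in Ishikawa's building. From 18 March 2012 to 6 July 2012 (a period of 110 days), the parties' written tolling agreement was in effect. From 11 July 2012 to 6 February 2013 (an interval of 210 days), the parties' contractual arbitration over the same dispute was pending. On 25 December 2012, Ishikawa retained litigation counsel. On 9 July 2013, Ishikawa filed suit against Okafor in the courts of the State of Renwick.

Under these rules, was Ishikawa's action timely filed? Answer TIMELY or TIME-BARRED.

The limitation period began to run on 15 February 2012.
Adding the 1 year base period to 15 February 2012 gives a deadline of 15 February 2013, before any tolling.
The period was tolled for 110 days by the written tolling agreement (18 March 2012 to 6 July 2012), pushing the deadline to 5 June 2013.
Although a pending arbitration ran from 11 July 2012 to 6 February 2013, the stated rules do not make that a tolling event, so it is disregarded.
None of the other events listed affects the running of the period under the stated rules.
Filing on 9 July 2013 missed the 5 June 2013 deadline — the action is time-barred.

TIME-BARRED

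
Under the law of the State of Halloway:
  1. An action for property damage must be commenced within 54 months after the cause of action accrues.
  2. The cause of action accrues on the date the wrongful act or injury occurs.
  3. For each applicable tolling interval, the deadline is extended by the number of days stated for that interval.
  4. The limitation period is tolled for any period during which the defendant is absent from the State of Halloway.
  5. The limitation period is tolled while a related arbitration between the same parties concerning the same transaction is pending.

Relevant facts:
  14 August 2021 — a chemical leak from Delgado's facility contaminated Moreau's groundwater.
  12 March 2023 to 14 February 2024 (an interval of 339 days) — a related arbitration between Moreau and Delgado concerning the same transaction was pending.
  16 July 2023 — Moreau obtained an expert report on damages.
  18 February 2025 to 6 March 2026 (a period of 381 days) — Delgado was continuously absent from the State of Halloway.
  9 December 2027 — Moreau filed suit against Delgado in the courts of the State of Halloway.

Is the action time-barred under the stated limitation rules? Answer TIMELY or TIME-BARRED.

The limitation period began to run on 14 August 2021.
Adding the 54 months base period to 14 August 2021 gives a deadline of 14 February 2026, before any tolling.
Because the pending related arbitration ran from 12 March 2023 to 14 February 2024, the deadline is extended by 339 days to 19 January 2027.
Because the defendant's absence from the jurisdiction ran from 18 February 2025 to 6 March 2026, the deadline is extended by 381 days to 4 February 2028.
None of the other events listed affects the running of the period under the stated rules.
The 9 December 2027 filing precedes the 4 February 2028 deadline; the claim is timely.

TIMELY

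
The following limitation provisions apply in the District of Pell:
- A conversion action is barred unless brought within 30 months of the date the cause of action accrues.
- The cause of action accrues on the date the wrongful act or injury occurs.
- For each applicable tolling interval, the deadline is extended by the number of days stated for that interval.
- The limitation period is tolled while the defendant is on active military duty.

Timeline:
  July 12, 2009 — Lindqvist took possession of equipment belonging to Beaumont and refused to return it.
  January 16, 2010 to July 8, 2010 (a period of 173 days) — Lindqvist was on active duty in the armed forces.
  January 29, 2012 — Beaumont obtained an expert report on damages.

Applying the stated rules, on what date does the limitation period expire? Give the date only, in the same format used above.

July 3, 2012

The cause of action accrued on July 12, 2009, the date of the act.
Adding the 30 months base period to July 12, 2009 gives a deadline of January 12, 2012, before any tolling.
Because the defendant's active military service ran from January 16, 2010 to July 8, 2010, the deadline is extended by 173 days to July 3, 2012.
Nothing else in the chronology tolls or restarts the period.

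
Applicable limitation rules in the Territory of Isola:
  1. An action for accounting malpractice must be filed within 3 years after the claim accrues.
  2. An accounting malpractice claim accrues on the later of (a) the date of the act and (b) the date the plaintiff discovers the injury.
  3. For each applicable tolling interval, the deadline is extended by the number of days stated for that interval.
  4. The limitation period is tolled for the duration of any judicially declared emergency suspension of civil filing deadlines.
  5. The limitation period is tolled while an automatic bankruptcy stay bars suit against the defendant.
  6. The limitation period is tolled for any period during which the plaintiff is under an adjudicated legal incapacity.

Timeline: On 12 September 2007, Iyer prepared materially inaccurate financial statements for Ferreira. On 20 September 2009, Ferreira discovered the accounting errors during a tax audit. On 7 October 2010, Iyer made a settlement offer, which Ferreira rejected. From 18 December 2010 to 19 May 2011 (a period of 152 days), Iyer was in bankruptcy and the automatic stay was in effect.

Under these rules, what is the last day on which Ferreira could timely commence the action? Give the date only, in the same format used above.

19 February 2013

Because discovery on 20 September 2009 post-dates the 12 September 2007 act, accrual under the later-of rule falls on 20 September 2009.
The untolled deadline — 3 years after 20 September 2009 — is 20 September 2012.
Because the automatic bankruptcy stay ran from 18 December 2010 to 19 May 2011, the deadline is extended by 152 days to 19 February 2013.
The other events in the timeline have no effect on the limitation period under the stated rules.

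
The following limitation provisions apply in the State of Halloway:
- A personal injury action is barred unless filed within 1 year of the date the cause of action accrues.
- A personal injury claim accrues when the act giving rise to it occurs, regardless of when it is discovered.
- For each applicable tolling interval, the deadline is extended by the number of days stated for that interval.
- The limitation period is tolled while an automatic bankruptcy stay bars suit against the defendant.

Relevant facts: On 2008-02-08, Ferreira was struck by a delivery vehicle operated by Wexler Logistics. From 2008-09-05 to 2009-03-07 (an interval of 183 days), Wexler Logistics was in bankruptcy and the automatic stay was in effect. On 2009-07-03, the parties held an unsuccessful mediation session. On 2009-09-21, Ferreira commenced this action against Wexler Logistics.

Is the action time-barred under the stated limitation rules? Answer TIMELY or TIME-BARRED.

The limitation period began to run on 2008-02-08.
The untolled deadline — 1 year after 2008-02-08 — is 2009-02-08.
Because the automatic bankruptcy stay ran from 2008-09-05 to 2009-03-07, the deadline is extended by 183 days to 2009-08-10.
None of the other events listed affects the running of the period under the stated rules.
The 2009-09-21 filing falls after the 2009-08-10 deadline; the claim is time-barred.

TIME-BARRED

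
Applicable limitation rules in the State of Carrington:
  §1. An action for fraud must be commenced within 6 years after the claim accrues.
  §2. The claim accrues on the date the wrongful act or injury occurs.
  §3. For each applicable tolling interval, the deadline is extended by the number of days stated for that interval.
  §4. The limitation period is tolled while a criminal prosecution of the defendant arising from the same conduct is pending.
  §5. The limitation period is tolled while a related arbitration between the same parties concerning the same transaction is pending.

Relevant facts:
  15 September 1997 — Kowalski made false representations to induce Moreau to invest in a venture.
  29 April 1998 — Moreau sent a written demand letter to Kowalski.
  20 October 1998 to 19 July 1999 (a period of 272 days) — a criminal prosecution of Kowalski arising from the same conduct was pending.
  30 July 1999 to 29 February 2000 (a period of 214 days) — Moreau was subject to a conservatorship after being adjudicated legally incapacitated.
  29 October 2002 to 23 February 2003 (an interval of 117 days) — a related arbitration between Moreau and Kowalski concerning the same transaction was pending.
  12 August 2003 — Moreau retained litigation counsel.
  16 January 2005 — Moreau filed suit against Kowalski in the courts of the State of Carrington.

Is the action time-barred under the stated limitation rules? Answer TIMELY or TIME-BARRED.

TIME-BARRED

The limitation period began to run on 15 September 1997.
6 years from 15 September 1997 is 15 September 2003.
Because the pending criminal prosecution ran from 20 October 1998 to 19 July 1999, the deadline is extended by 272 days to 13 June 2004.
The pending related arbitration from 29 October 2002 to 23 February 2003 tolled the period for 117 days, extending the deadline to 8 October 2004.
No stated provision tolls the period for the plaintiff's incapacity, so the interval from 30 July 1999 to 29 February 2000 has no effect on the deadline.
None of the other events listed affects the running of the period under the stated rules.
The 16 January 2005 filing falls after the 8 October 2004 deadline; the claim is time-barred.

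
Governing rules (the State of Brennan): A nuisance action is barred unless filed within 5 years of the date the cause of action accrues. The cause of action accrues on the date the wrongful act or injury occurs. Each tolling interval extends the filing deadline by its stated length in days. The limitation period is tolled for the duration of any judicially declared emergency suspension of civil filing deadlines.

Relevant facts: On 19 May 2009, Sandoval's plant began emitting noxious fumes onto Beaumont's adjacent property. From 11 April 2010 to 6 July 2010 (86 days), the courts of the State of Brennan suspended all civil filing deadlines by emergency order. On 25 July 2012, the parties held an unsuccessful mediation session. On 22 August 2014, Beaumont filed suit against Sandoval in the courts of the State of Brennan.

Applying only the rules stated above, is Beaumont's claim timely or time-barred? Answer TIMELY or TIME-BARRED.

The cause of action accrued on 19 May 2009, the date of the act.
5 years from 19 May 2009 is 19 May 2014.
The emergency suspension of filing deadlines from 11 April 2010 to 6 July 2010 tolled the period for 86 days, extending the deadline to 13 August 2014.
Nothing else in the chronology tolls or restarts the period.
The 22 August 2014 filing falls after the 13 August 2014 deadline; the claim is time-barred.

TIME-BARRED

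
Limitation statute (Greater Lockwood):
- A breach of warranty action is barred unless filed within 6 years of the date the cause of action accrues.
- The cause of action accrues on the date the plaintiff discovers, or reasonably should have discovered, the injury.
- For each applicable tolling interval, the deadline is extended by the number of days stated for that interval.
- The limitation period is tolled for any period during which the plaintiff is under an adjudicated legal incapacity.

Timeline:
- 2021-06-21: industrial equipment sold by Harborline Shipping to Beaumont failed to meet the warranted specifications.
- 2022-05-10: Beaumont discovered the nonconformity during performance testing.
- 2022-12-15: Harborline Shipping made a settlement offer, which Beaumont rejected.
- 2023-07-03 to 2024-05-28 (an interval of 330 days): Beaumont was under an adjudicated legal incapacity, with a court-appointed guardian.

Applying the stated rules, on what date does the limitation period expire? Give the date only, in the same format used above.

2029-04-05

Under the discovery rule, the claim accrued on 2022-05-10, when Beaumont discovered the injury — not on the 2021-06-21 date of the underlying act.
Adding the 6 years base period to 2022-05-10 gives a deadline of 2028-05-10, before any tolling.
Because the plaintiff's legal incapacity ran from 2023-07-03 to 2024-05-28, the deadline is extended by 330 days to 2029-04-05.
None of the other events listed affects the running of the period under the stated rules.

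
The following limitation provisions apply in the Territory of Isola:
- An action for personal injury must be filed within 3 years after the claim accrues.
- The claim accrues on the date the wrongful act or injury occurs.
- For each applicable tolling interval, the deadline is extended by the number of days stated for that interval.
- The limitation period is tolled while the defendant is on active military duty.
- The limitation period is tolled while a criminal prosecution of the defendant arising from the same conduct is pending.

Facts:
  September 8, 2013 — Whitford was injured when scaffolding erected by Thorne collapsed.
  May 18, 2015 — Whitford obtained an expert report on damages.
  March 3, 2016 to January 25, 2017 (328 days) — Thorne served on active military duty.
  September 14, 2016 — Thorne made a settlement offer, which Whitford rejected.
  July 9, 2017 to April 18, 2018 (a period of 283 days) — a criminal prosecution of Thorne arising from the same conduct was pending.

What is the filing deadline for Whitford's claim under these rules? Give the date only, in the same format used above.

May 12, 2018

The claim accrued on September 8, 2013, when the wrongful act occurred.
Adding the 3 years base period to September 8, 2013 gives a deadline of September 8, 2016, before any tolling.
The defendant's active military service from March 3, 2016 to January 25, 2017 tolled the period for 328 days, extending the deadline to August 2, 2017.
The period was tolled for 283 days by the pending criminal prosecution (July 9, 2017 to April 18, 2018), pushing the deadline to May 12, 2018.
The other events in the timeline have no effect on the limitation period under the stated rules.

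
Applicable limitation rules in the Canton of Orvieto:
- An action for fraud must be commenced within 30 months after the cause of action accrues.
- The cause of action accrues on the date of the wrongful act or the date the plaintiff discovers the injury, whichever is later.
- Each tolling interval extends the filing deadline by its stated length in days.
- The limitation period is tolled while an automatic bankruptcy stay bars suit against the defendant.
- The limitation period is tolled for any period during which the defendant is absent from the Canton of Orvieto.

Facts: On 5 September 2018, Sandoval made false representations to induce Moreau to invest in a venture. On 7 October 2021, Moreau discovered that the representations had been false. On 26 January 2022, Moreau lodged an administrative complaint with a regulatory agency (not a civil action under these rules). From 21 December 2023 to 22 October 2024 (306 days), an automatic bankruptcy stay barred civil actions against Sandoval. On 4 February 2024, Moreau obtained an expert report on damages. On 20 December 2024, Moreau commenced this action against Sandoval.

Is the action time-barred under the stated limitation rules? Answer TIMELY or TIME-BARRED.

TIMELY

Taking the later of the act (5 September 2018) and discovery (7 October 2021), the claim accrued on 7 October 2021.
30 months from 7 October 2021 is 7 April 2024.
Because the automatic bankruptcy stay ran from 21 December 2023 to 22 October 2024, the deadline is extended by 306 days to 7 February 2025.
Nothing else in the chronology tolls or restarts the period.
Filing on 20 December 2024 beat the 7 February 2025 deadline — the action is timely.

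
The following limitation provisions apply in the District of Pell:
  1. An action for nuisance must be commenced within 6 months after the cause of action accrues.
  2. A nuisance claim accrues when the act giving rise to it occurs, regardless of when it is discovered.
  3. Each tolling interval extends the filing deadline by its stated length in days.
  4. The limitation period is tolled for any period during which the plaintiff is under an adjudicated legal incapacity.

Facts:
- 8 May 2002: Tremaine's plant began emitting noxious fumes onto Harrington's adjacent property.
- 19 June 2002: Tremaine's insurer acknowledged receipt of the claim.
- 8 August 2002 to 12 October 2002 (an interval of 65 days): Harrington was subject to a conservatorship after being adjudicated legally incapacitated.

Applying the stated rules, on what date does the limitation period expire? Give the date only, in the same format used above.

12 January 2003

The claim accrued on 8 May 2002, when the wrongful act occurred.
The untolled deadline — 6 months after 8 May 2002 — is 8 November 2002.
The plaintiff's legal incapacity from 8 August 2002 to 12 October 2002 tolled the period for 65 days, extending the deadline to 12 January 2003.
None of the other events listed affects the running of the period under the stated rules.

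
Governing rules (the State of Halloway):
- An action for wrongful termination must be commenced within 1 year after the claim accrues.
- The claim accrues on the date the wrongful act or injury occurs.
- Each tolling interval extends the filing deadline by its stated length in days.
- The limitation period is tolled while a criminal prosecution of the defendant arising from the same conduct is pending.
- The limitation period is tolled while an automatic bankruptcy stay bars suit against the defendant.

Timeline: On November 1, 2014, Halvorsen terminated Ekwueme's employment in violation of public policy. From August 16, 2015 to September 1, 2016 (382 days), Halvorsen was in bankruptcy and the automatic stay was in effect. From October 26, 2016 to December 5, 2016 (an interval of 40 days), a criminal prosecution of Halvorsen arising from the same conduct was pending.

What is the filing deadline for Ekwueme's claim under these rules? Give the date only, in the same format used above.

December 27, 2016

The claim accrued on November 1, 2014, when the wrongful act occurred.
Adding the 1 year base period to November 1, 2014 gives a deadline of November 1, 2015, before any tolling.
The automatic bankruptcy stay from August 16, 2015 to September 1, 2016 tolled the period for 382 days, extending the deadline to November 17, 2016.
The period was tolled for 40 days by the pending criminal prosecution (October 26, 2016 to December 5, 2016), pushing the deadline to December 27, 2016.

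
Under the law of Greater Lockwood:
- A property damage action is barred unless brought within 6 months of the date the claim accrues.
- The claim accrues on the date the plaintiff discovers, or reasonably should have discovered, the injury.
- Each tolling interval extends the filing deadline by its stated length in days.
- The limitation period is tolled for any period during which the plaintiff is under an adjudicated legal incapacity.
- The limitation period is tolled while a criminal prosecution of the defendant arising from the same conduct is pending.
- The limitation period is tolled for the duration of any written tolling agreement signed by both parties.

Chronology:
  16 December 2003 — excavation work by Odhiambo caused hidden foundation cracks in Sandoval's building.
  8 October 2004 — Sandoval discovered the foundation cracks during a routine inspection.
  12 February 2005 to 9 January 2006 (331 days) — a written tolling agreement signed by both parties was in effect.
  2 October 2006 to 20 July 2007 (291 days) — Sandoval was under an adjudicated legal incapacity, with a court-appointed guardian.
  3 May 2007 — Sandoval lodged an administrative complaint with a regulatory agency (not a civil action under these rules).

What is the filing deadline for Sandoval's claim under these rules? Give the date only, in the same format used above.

Under the discovery rule, the claim accrued on 8 October 2004, when Sandoval discovered the injury — not on the 16 December 2003 date of the underlying act.
6 months from 8 October 2004 is 8 April 2005.
The period was tolled for 331 days by the written tolling agreement (12 February 2005 to 9 January 2006), pushing the deadline to 5 March 2006.
By the time the plaintiff's legal incapacity began on 2 October 2006, the limitation period had already expired on 5 March 2006; that interval cannot revive it.
Nothing else in the chronology tolls or restarts the period.

5 March 2006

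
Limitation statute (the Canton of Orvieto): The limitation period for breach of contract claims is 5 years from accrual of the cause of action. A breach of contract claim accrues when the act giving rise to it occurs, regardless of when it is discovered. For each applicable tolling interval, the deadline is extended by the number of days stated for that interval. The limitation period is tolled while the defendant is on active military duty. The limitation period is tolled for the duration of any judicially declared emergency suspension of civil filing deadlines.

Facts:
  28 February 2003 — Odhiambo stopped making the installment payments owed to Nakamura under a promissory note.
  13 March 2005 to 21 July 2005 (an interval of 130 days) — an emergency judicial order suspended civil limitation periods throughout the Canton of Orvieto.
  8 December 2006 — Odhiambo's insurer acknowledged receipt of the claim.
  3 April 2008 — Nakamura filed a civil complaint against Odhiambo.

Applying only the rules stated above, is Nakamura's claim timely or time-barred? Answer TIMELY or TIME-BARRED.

The limitation period began to run on 28 February 2003.
Adding the 5 years base period to 28 February 2003 gives a deadline of 28 February 2008, before any tolling.
The period was tolled for 130 days by the emergency suspension of filing deadlines (13 March 2005 to 21 July 2005), pushing the deadline to 7 July 2008.
None of the other events listed affects the running of the period under the stated rules.
Nakamura filed on 3 April 2008, before the 7 July 2008 deadline, so the action is timely.

TIMELY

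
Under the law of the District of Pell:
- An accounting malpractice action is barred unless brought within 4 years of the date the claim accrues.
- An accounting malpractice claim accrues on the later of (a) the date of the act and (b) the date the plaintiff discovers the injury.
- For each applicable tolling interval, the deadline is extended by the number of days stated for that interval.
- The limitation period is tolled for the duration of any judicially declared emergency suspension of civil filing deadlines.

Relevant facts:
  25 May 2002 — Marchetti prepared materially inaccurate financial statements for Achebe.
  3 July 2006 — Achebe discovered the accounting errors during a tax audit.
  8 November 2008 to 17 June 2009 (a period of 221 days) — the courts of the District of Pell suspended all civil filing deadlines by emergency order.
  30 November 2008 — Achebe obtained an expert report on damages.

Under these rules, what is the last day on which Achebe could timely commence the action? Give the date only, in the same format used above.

Taking the later of the act (25 May 2002) and discovery (3 July 2006), the claim accrued on 3 July 2006.
4 years from 3 July 2006 is 3 July 2010.
Because the emergency suspension of filing deadlines ran from 8 November 2008 to 17 June 2009, the deadline is extended by 221 days to 9 February 2011.
None of the other events listed affects the running of the period under the stated rules.

9 February 2011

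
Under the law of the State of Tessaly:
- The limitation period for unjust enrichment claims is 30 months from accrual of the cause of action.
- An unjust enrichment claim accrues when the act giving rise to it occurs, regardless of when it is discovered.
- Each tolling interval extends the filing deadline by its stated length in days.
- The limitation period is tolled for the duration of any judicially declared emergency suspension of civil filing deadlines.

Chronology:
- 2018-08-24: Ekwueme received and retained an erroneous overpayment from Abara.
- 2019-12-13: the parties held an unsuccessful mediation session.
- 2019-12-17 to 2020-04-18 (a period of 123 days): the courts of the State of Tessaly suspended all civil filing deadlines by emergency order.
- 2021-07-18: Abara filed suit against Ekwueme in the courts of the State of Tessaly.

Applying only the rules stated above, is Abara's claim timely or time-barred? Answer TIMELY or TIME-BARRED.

The claim accrued on 2018-08-24, when the wrongful act occurred.
30 months from 2018-08-24 is 2021-02-24.
The emergency suspension of filing deadlines from 2019-12-17 to 2020-04-18 tolled the period for 123 days, extending the deadline to 2021-06-27.
The other events in the timeline have no effect on the limitation period under the stated rules.
Filing on 2021-07-18 missed the 2021-06-27 deadline — the action is time-barred.

TIME-BARRED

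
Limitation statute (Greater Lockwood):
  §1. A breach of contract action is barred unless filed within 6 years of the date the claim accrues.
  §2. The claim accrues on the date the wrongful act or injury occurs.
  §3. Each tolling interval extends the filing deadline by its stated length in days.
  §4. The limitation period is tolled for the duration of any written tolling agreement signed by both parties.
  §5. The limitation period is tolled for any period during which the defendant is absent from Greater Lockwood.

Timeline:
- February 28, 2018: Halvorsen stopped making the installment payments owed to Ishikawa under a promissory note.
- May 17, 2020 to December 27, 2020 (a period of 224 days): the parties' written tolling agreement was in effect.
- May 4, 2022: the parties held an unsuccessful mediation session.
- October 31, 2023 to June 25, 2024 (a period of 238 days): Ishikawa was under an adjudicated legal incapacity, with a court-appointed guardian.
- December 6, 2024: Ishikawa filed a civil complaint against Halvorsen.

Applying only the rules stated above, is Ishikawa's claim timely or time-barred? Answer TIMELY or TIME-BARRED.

TIME-BARRED

The claim accrued on February 28, 2018, when the wrongful act occurred.
Adding the 6 years base period to February 28, 2018 gives a deadline of February 28, 2024, before any tolling.
The period was tolled for 224 days by the written tolling agreement (May 17, 2020 to December 27, 2020), pushing the deadline to October 9, 2024.
Although the plaintiff's incapacity ran from October 31, 2023 to June 25, 2024, the stated rules do not make that a tolling event, so it is disregarded.
The other events in the timeline have no effect on the limitation period under the stated rules.
Filing on December 6, 2024 missed the October 9, 2024 deadline — the action is time-barred.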